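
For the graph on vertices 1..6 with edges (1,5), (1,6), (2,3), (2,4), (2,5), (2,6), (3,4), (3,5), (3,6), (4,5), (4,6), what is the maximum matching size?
3 (matching: (1,5), (2,4), (3,6); upper bound floor(n/2) = floor(6/2) = 3)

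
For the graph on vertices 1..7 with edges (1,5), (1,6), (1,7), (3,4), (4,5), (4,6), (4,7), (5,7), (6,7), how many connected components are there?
2 (components: {1, 3, 4, 5, 6, 7}, {2})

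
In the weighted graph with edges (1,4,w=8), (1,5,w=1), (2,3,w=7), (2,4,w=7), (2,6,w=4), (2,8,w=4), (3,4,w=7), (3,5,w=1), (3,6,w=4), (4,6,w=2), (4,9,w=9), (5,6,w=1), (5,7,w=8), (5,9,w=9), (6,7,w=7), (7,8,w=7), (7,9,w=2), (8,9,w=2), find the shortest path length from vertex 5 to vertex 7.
8 (path: 5 -> 7; weights 8 = 8)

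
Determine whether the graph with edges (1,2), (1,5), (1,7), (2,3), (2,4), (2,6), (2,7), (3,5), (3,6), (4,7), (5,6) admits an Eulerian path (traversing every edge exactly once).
No (6 vertices have odd degree: {1, 2, 3, 5, 6, 7}; Eulerian path requires 0 or 2)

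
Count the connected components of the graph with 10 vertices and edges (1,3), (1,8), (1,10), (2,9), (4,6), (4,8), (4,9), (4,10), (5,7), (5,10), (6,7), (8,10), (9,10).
1 (components: {1, 2, 3, 4, 5, 6, 7, 8, 9, 10})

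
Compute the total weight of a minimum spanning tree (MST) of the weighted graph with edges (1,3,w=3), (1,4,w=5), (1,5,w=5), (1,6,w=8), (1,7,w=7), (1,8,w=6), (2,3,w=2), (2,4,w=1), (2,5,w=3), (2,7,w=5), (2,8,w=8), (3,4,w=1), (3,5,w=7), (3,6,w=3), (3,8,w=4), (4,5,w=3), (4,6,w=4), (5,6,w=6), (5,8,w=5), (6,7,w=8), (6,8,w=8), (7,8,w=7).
20 (MST edges: (1,3,w=3), (2,4,w=1), (2,5,w=3), (2,7,w=5), (3,4,w=1), (3,6,w=3), (3,8,w=4); sum of weights 3 + 1 + 3 + 5 + 1 + 3 + 4 = 20)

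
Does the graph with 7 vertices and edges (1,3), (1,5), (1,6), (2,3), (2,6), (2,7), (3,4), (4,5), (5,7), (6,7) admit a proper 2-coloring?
No (odd cycle of length 3: 7 -> 6 -> 2 -> 7)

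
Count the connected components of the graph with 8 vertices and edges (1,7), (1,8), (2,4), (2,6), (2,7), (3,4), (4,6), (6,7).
2 (components: {1, 2, 3, 4, 6, 7, 8}, {5})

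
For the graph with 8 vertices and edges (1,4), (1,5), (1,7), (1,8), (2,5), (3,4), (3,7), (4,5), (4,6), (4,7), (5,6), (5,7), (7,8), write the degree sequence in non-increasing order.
[5, 5, 5, 4, 2, 2, 2, 1] (degrees: deg(1)=4, deg(2)=1, deg(3)=2, deg(4)=5, deg(5)=5, deg(6)=2, deg(7)=5, deg(8)=2)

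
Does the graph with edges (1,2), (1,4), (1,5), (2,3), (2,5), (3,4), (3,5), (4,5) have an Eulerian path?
No (4 vertices have odd degree: {1, 2, 3, 4}; Eulerian path requires 0 or 2)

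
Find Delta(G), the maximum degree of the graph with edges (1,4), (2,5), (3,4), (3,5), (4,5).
3 (attained at vertices 4, 5)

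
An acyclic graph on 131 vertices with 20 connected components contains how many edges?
111 (Each of the 20 component trees on V_i vertices has V_i - 1 edges; summing gives V - C = 131 - 20 = 111)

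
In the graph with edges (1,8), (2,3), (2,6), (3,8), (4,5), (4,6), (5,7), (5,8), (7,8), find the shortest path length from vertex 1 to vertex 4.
3 (path: 1 -> 8 -> 5 -> 4, 3 edges)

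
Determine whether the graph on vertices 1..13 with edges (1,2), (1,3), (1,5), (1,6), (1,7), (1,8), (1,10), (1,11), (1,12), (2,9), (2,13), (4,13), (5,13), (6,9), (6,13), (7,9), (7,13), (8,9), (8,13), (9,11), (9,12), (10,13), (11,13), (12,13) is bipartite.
Yes. Partition: {1, 9, 13}, {2, 3, 4, 5, 6, 7, 8, 10, 11, 12}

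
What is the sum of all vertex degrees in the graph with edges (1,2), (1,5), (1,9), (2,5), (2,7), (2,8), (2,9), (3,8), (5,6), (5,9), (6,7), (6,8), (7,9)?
26 (handshake: sum of degrees = 2|E| = 2 x 13 = 26)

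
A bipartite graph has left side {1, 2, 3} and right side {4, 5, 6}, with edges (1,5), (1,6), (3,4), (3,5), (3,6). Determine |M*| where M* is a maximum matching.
2 (matching: (1,6), (3,5); upper bound min(|L|,|R|) = min(3,3) = 3)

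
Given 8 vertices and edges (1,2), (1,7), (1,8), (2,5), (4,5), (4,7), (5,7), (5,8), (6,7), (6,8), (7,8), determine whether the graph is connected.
No, it has 2 components: {1, 2, 4, 5, 6, 7, 8}, {3}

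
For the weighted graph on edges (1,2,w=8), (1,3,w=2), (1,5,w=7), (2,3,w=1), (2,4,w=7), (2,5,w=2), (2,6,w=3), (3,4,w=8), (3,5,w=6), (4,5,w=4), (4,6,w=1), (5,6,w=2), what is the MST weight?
8 (MST edges: (1,3,w=2), (2,3,w=1), (2,5,w=2), (4,6,w=1), (5,6,w=2); sum of weights 2 + 1 + 2 + 1 + 2 = 8)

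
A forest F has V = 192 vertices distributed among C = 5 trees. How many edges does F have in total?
187 (Each of the 5 component trees on V_i vertices has V_i - 1 edges; summing gives V - C = 192 - 5 = 187)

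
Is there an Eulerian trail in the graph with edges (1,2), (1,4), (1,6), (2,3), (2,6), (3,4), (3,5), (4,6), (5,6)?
No (4 vertices have odd degree: {1, 2, 3, 4}; Eulerian path requires 0 or 2)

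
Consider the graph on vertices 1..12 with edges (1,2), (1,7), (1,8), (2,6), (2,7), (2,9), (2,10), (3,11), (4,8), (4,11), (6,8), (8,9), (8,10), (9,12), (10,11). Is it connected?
No, it has 2 components: {1, 2, 3, 4, 6, 7, 8, 9, 10, 11, 12}, {5}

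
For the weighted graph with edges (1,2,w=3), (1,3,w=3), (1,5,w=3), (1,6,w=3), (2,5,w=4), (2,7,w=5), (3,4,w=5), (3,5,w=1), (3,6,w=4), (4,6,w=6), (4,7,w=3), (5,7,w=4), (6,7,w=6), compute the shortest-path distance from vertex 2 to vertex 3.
5 (path: 2 -> 5 -> 3; weights 4 + 1 = 5)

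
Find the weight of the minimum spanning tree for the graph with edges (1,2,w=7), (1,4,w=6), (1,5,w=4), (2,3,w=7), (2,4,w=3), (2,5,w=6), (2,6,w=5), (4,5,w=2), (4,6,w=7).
21 (MST edges: (1,5,w=4), (2,3,w=7), (2,4,w=3), (2,6,w=5), (4,5,w=2); sum of weights 4 + 7 + 3 + 5 + 2 = 21)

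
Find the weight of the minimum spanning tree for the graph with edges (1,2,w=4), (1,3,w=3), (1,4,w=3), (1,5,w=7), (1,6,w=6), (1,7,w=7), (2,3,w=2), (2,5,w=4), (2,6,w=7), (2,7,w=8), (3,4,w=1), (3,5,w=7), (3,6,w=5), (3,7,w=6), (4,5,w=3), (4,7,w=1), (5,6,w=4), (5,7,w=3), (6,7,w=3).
13 (MST edges: (1,4,w=3), (2,3,w=2), (3,4,w=1), (4,5,w=3), (4,7,w=1), (6,7,w=3); sum of weights 3 + 2 + 1 + 3 + 1 + 3 = 13)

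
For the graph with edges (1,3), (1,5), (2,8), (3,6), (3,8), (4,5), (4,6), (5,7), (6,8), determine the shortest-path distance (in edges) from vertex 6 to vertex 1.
2 (path: 6 -> 3 -> 1, 2 edges)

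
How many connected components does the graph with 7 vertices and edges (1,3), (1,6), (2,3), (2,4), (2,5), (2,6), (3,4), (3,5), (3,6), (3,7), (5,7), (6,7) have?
1 (components: {1, 2, 3, 4, 5, 6, 7})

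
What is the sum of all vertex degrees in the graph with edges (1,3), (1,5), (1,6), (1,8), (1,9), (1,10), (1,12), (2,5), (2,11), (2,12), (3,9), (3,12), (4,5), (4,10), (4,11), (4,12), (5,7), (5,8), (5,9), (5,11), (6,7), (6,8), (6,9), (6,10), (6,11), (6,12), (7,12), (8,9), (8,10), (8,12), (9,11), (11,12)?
64 (handshake: sum of degrees = 2|E| = 2 x 32 = 64)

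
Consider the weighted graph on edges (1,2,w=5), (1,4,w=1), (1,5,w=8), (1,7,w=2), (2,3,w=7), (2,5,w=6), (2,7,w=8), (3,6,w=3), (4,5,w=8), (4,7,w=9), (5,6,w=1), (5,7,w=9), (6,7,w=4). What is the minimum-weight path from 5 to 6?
1 (path: 5 -> 6; weights 1 = 1)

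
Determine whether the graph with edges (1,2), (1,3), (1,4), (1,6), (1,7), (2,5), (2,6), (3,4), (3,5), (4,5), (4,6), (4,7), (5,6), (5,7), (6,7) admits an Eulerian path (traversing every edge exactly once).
No (6 vertices have odd degree: {1, 2, 3, 4, 5, 6}; Eulerian path requires 0 or 2)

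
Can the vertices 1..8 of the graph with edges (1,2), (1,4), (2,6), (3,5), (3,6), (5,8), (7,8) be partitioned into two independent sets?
Yes. Partition: {1, 5, 6, 7}, {2, 3, 4, 8}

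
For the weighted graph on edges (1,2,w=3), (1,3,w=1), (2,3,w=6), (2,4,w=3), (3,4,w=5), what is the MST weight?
7 (MST edges: (1,2,w=3), (1,3,w=1), (2,4,w=3); sum of weights 3 + 1 + 3 = 7)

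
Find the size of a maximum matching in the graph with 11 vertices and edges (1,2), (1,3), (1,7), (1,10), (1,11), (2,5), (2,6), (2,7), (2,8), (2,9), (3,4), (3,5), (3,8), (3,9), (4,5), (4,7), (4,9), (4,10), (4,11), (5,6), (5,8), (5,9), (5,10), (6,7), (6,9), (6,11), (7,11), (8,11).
5 (matching: (1,3), (4,7), (5,10), (6,9), (8,11); upper bound floor(n/2) = floor(11/2) = 5)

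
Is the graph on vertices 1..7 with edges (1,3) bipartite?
Yes. Partition: {1, 2, 4, 5, 6, 7}, {3}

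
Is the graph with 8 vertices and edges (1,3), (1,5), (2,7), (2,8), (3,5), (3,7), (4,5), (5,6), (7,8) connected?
Yes (BFS from 1 visits [1, 3, 5, 7, 4, 6, 2, 8] — all 8 vertices reached)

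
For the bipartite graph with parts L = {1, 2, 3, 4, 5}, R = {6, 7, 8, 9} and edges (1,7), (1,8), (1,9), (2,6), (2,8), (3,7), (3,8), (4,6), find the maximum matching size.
4 (matching: (1,9), (2,8), (3,7), (4,6); upper bound min(|L|,|R|) = min(5,4) = 4)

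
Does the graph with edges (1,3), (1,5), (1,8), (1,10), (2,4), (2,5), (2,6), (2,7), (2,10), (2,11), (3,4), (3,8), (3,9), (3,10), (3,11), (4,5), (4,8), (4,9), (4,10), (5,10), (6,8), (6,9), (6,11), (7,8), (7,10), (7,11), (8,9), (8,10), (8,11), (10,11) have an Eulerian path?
Yes — and in fact it has an Eulerian circuit (the graph is connected and all 11 vertices have even degree)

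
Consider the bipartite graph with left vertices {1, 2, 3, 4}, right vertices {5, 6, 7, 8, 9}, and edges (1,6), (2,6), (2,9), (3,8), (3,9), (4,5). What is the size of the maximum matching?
4 (matching: (1,6), (2,9), (3,8), (4,5); upper bound min(|L|,|R|) = min(4,5) = 4)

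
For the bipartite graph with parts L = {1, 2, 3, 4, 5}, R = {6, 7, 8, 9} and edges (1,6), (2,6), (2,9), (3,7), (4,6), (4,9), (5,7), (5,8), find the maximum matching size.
4 (matching: (1,6), (2,9), (3,7), (5,8); upper bound min(|L|,|R|) = min(5,4) = 4)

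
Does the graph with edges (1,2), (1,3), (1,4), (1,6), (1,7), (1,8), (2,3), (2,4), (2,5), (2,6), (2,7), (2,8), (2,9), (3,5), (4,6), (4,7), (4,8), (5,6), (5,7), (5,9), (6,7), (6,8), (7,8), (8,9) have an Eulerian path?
No (4 vertices have odd degree: {3, 4, 5, 9}; Eulerian path requires 0 or 2)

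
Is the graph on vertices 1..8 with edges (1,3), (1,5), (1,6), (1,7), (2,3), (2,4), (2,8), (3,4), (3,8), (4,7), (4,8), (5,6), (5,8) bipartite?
No (odd cycle of length 3: 6 -> 1 -> 5 -> 6)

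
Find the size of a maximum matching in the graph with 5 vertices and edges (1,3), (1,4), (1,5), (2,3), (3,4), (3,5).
2 (matching: (1,4), (3,5); upper bound floor(n/2) = floor(5/2) = 2)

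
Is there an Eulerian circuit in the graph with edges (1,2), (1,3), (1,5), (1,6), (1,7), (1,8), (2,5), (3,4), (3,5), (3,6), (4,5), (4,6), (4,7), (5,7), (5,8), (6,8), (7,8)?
Yes (the graph is connected and all 8 vertices have even degree)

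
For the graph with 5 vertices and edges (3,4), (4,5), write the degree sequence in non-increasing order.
[2, 1, 1, 0, 0] (degrees: deg(1)=0, deg(2)=0, deg(3)=1, deg(4)=2, deg(5)=1)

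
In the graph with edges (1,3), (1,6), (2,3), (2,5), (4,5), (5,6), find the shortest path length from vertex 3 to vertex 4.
3 (path: 3 -> 2 -> 5 -> 4, 3 edges)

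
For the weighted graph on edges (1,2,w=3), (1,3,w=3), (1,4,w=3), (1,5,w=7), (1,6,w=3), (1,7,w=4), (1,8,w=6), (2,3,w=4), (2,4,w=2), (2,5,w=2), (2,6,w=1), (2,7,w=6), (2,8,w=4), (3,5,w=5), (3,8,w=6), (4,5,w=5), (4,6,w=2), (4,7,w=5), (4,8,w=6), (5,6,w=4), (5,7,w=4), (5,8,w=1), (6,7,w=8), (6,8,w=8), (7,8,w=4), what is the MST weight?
16 (MST edges: (1,2,w=3), (1,3,w=3), (1,7,w=4), (2,4,w=2), (2,5,w=2), (2,6,w=1), (5,8,w=1); sum of weights 3 + 3 + 4 + 2 + 2 + 1 + 1 = 16)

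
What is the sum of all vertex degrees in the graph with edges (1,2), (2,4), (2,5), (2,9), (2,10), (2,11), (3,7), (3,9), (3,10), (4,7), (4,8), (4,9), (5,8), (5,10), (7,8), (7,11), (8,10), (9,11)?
36 (handshake: sum of degrees = 2|E| = 2 x 18 = 36)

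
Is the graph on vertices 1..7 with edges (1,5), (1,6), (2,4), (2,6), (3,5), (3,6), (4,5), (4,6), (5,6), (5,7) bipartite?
No (odd cycle of length 3: 5 -> 1 -> 6 -> 5)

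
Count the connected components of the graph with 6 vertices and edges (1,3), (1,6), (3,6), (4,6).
3 (components: {1, 3, 4, 6}, {2}, {5})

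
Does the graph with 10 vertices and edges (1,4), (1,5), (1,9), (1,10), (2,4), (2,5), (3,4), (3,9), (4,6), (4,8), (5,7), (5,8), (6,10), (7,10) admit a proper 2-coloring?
Yes. Partition: {1, 2, 3, 6, 7, 8}, {4, 5, 9, 10}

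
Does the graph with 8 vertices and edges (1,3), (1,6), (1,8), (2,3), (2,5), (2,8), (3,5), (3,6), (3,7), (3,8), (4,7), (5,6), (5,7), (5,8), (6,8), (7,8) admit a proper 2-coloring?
No (odd cycle of length 3: 6 -> 1 -> 3 -> 6)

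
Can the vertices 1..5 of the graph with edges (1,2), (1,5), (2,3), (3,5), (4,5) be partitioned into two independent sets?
Yes. Partition: {1, 3, 4}, {2, 5}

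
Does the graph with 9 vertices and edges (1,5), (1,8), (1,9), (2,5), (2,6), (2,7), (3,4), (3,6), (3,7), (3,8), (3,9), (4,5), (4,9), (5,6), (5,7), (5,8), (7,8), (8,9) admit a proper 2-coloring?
No (odd cycle of length 3: 9 -> 1 -> 8 -> 9)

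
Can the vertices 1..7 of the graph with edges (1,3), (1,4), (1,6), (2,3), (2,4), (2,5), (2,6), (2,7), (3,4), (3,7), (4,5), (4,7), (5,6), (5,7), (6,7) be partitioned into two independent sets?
No (odd cycle of length 3: 3 -> 1 -> 4 -> 3)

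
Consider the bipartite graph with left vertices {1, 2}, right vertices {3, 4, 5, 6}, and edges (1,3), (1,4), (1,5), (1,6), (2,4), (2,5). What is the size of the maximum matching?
2 (matching: (1,6), (2,5); upper bound min(|L|,|R|) = min(2,4) = 2)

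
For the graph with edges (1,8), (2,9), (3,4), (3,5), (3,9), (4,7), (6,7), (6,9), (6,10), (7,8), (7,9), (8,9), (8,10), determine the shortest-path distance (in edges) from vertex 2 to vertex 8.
2 (path: 2 -> 9 -> 8, 2 edges)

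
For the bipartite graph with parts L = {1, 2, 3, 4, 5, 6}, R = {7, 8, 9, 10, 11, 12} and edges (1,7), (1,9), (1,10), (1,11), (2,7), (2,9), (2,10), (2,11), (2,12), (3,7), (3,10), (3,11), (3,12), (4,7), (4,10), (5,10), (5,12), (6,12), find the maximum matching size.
5 (matching: (1,11), (2,9), (3,10), (4,7), (5,12); upper bound min(|L|,|R|) = min(6,6) = 6)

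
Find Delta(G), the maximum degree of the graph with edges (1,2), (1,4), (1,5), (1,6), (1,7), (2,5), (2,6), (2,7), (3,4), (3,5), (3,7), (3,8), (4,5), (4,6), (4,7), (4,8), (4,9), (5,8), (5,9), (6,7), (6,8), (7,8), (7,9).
7 (attained at vertices 4, 7)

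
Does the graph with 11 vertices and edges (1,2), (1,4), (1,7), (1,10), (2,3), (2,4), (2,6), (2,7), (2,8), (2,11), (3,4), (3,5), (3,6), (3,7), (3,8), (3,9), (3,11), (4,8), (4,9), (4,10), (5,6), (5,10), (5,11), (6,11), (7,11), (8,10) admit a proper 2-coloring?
No (odd cycle of length 3: 10 -> 1 -> 4 -> 10)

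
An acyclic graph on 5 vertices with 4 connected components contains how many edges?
1 (Each of the 4 component trees on V_i vertices has V_i - 1 edges; summing gives V - C = 5 - 4 = 1)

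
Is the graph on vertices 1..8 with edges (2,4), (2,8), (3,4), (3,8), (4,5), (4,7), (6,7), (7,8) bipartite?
Yes. Partition: {1, 2, 3, 5, 7}, {4, 6, 8}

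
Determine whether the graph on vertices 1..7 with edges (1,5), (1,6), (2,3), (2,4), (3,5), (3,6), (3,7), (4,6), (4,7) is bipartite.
Yes. Partition: {1, 3, 4}, {2, 5, 6, 7}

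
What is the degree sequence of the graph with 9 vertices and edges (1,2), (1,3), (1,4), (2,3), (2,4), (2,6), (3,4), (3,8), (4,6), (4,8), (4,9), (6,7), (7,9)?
[6, 4, 4, 3, 3, 2, 2, 2, 0] (degrees: deg(1)=3, deg(2)=4, deg(3)=4, deg(4)=6, deg(5)=0, deg(6)=3, deg(7)=2, deg(8)=2, deg(9)=2)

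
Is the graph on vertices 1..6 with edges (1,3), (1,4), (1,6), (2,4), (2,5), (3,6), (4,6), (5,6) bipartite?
No (odd cycle of length 3: 6 -> 1 -> 3 -> 6)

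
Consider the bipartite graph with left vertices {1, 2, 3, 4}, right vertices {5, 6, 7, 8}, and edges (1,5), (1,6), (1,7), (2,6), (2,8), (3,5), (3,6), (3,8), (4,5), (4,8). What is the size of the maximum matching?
4 (matching: (1,7), (2,8), (3,6), (4,5); upper bound min(|L|,|R|) = min(4,4) = 4)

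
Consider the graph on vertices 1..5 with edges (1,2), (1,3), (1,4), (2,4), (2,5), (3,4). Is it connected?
Yes (BFS from 1 visits [1, 2, 3, 4, 5] — all 5 vertices reached)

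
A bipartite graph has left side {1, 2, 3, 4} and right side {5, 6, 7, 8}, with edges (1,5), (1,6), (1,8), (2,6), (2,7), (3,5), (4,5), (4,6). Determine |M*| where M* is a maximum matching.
4 (matching: (1,8), (2,7), (3,5), (4,6); upper bound min(|L|,|R|) = min(4,4) = 4)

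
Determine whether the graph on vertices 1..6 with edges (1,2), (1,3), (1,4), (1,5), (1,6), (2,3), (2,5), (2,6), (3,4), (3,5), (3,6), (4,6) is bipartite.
No (odd cycle of length 3: 5 -> 1 -> 2 -> 5)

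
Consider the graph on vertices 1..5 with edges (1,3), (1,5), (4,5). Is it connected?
No, it has 2 components: {1, 3, 4, 5}, {2}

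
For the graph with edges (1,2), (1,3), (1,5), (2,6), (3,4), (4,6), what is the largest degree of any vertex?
3 (attained at vertex 1)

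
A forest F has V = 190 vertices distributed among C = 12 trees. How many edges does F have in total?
178 (Each of the 12 component trees on V_i vertices has V_i - 1 edges; summing gives V - C = 190 - 12 = 178)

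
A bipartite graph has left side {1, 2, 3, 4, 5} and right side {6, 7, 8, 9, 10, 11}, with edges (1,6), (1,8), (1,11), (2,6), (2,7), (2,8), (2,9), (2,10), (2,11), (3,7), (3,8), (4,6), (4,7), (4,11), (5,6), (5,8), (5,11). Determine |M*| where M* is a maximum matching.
5 (matching: (1,11), (2,10), (3,8), (4,7), (5,6); upper bound min(|L|,|R|) = min(5,6) = 5)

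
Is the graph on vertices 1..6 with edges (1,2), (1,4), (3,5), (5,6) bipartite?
Yes. Partition: {1, 3, 6}, {2, 4, 5}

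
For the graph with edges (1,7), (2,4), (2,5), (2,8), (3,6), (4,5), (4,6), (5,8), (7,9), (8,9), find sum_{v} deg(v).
20 (handshake: sum of degrees = 2|E| = 2 x 10 = 20)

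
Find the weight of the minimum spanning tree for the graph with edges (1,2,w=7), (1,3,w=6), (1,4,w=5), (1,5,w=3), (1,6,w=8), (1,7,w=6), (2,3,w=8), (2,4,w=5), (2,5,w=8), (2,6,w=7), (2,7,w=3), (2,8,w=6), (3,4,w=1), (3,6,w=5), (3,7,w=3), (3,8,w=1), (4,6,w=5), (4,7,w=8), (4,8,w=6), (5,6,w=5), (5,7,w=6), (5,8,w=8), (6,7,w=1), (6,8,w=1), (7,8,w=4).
15 (MST edges: (1,4,w=5), (1,5,w=3), (2,7,w=3), (3,4,w=1), (3,8,w=1), (6,7,w=1), (6,8,w=1); sum of weights 5 + 3 + 3 + 1 + 1 + 1 + 1 = 15)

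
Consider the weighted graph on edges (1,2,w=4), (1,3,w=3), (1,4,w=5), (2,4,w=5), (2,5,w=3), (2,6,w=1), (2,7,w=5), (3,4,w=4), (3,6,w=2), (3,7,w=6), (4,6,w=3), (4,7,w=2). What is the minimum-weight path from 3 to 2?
3 (path: 3 -> 6 -> 2; weights 2 + 1 = 3)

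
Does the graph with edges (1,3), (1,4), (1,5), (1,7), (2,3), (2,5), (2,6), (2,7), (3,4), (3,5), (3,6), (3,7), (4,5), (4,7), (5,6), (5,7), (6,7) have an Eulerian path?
Yes — and in fact it has an Eulerian circuit (the graph is connected and all 7 vertices have even degree)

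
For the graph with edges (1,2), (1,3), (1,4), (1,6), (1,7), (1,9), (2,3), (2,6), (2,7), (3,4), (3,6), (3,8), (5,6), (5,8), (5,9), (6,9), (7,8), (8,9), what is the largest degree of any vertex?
6 (attained at vertex 1)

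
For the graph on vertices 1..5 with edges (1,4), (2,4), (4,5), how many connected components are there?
2 (components: {1, 2, 4, 5}, {3})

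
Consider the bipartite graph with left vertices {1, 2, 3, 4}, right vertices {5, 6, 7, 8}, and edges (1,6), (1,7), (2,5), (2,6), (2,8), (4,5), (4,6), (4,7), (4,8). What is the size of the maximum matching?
3 (matching: (1,7), (2,8), (4,6); upper bound min(|L|,|R|) = min(4,4) = 4)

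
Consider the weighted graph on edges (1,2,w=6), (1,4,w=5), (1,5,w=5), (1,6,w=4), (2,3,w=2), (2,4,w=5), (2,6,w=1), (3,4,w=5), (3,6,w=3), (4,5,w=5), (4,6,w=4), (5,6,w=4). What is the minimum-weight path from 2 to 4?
5 (path: 2 -> 4; weights 5 = 5)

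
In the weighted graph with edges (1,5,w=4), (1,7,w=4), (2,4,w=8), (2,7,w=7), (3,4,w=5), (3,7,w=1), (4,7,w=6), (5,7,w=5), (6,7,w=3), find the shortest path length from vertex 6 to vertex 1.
7 (path: 6 -> 7 -> 1; weights 3 + 4 = 7)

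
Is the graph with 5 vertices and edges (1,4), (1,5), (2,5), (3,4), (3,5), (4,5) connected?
Yes (BFS from 1 visits [1, 4, 5, 3, 2] — all 5 vertices reached)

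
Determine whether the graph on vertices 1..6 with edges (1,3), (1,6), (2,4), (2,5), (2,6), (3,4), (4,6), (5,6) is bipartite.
No (odd cycle of length 3: 5 -> 6 -> 2 -> 5)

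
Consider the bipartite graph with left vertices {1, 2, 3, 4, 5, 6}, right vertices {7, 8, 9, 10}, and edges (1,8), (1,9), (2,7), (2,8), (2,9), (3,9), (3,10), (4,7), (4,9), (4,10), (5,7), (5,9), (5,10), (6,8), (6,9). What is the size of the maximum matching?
4 (matching: (1,9), (2,8), (3,10), (4,7); upper bound min(|L|,|R|) = min(6,4) = 4)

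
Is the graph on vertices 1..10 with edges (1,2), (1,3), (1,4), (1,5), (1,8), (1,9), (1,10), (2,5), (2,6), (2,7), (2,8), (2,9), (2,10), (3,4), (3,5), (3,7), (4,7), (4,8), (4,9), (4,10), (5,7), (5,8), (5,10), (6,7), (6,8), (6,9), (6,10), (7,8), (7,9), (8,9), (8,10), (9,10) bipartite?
No (odd cycle of length 3: 3 -> 1 -> 4 -> 3)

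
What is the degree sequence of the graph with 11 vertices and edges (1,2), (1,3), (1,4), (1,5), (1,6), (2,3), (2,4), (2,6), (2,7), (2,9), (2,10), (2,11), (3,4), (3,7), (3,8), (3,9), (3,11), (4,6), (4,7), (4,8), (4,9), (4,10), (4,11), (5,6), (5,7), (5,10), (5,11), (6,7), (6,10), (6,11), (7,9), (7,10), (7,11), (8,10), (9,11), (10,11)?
[9, 8, 8, 8, 7, 7, 7, 5, 5, 5, 3] (degrees: deg(1)=5, deg(2)=8, deg(3)=7, deg(4)=9, deg(5)=5, deg(6)=7, deg(7)=8, deg(8)=3, deg(9)=5, deg(10)=7, deg(11)=8)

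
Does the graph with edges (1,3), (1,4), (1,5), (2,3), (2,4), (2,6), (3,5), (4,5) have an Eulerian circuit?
No (6 vertices have odd degree: {1, 2, 3, 4, 5, 6}; Eulerian circuit requires 0)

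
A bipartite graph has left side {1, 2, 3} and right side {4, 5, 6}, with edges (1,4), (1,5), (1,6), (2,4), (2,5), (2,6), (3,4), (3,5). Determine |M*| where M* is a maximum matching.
3 (matching: (1,6), (2,5), (3,4); upper bound min(|L|,|R|) = min(3,3) = 3)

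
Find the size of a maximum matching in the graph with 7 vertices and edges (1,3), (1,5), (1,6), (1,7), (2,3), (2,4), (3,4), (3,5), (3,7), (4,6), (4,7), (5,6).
3 (matching: (1,7), (3,5), (4,6); upper bound floor(n/2) = floor(7/2) = 3)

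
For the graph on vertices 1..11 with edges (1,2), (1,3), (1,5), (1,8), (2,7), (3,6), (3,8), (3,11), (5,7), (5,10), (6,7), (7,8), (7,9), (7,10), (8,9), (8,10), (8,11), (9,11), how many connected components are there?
2 (components: {1, 2, 3, 5, 6, 7, 8, 9, 10, 11}, {4})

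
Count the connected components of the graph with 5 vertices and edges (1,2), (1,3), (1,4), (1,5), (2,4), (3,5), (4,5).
1 (components: {1, 2, 3, 4, 5})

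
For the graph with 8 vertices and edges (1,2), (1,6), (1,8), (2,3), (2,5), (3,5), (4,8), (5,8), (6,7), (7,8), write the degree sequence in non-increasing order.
[4, 3, 3, 3, 2, 2, 2, 1] (degrees: deg(1)=3, deg(2)=3, deg(3)=2, deg(4)=1, deg(5)=3, deg(6)=2, deg(7)=2, deg(8)=4)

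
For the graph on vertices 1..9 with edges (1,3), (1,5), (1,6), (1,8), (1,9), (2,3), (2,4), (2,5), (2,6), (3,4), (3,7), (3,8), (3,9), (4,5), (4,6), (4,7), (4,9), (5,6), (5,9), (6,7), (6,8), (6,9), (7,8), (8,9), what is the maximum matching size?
4 (matching: (1,5), (3,9), (4,6), (7,8); upper bound floor(n/2) = floor(9/2) = 4)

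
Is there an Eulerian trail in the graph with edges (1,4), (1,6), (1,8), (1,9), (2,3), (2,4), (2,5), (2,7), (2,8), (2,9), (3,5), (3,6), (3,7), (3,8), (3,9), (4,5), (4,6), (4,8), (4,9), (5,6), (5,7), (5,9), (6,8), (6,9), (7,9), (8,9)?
Yes — and in fact it has an Eulerian circuit (the graph is connected and all 9 vertices have even degree)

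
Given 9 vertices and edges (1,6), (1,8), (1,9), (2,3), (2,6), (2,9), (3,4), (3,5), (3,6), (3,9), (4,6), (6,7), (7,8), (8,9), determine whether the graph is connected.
Yes (BFS from 1 visits [1, 6, 8, 9, 2, 3, 4, 7, 5] — all 9 vertices reached)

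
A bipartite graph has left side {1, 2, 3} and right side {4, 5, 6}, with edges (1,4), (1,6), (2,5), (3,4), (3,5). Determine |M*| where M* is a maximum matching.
3 (matching: (1,6), (2,5), (3,4); upper bound min(|L|,|R|) = min(3,3) = 3)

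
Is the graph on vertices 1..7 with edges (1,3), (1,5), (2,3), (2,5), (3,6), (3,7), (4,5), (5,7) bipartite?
Yes. Partition: {1, 2, 4, 6, 7}, {3, 5}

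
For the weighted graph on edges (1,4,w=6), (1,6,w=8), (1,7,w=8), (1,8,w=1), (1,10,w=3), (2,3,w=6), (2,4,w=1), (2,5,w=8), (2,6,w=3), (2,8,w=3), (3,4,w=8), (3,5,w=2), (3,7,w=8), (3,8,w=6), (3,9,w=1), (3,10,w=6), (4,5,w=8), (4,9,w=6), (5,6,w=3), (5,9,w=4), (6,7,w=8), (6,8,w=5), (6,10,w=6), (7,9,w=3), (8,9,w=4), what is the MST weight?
20 (MST edges: (1,8,w=1), (1,10,w=3), (2,4,w=1), (2,6,w=3), (2,8,w=3), (3,5,w=2), (3,9,w=1), (5,6,w=3), (7,9,w=3); sum of weights 1 + 3 + 1 + 3 + 3 + 2 + 1 + 3 + 3 = 20)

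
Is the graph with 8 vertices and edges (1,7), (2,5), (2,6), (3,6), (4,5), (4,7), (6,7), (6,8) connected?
Yes (BFS from 1 visits [1, 7, 4, 6, 5, 2, 3, 8] — all 8 vertices reached)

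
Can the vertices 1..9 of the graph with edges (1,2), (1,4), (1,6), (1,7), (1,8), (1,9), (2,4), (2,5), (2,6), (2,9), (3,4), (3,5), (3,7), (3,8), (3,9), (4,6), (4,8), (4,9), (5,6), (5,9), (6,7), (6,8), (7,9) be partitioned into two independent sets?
No (odd cycle of length 3: 6 -> 1 -> 2 -> 6)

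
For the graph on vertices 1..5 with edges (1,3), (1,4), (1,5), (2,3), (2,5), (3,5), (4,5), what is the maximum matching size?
2 (matching: (1,3), (4,5); upper bound floor(n/2) = floor(5/2) = 2)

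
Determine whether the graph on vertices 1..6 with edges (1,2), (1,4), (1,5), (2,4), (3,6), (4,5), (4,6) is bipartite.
No (odd cycle of length 3: 4 -> 1 -> 2 -> 4)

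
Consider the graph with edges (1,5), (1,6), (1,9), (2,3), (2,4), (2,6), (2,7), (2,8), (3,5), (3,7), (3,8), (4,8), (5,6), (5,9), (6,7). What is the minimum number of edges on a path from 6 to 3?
2 (path: 6 -> 5 -> 3, 2 edges)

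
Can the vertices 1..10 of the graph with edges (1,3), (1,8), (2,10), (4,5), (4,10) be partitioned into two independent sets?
Yes. Partition: {1, 2, 4, 6, 7, 9}, {3, 5, 8, 10}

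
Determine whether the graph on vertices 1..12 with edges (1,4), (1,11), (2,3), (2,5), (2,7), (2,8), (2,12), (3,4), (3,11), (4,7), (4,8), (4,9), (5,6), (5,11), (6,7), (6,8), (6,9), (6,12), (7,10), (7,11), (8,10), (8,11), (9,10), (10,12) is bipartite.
Yes. Partition: {1, 3, 5, 7, 8, 9, 12}, {2, 4, 6, 10, 11}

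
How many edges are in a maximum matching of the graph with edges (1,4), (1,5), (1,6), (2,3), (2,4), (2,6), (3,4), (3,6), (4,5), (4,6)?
3 (matching: (1,5), (2,3), (4,6); upper bound floor(n/2) = floor(6/2) = 3)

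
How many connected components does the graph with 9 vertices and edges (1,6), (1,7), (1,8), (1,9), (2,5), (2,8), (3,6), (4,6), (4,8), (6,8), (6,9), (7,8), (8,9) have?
1 (components: {1, 2, 3, 4, 5, 6, 7, 8, 9})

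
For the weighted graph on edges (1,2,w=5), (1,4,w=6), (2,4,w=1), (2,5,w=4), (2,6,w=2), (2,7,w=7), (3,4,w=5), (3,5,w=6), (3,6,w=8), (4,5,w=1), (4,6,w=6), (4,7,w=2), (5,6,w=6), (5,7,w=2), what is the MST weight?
16 (MST edges: (1,2,w=5), (2,4,w=1), (2,6,w=2), (3,4,w=5), (4,5,w=1), (4,7,w=2); sum of weights 5 + 1 + 2 + 5 + 1 + 2 = 16)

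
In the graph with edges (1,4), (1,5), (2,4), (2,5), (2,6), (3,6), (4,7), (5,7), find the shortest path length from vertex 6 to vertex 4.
2 (path: 6 -> 2 -> 4, 2 edges)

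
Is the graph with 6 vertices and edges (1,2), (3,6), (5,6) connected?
No, it has 3 components: {1, 2}, {3, 5, 6}, {4}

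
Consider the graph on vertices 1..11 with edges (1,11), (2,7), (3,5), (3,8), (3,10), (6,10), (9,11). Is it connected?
No, it has 4 components: {1, 9, 11}, {2, 7}, {3, 5, 6, 8, 10}, {4}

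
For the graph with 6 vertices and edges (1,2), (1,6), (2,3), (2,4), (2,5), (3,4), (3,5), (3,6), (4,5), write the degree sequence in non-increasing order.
[4, 4, 3, 3, 2, 2] (degrees: deg(1)=2, deg(2)=4, deg(3)=4, deg(4)=3, deg(5)=3, deg(6)=2)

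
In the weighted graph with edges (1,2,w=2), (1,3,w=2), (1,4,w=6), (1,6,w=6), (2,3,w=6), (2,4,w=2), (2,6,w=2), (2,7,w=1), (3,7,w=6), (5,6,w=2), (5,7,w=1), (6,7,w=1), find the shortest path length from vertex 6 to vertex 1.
4 (path: 6 -> 2 -> 1; weights 2 + 2 = 4)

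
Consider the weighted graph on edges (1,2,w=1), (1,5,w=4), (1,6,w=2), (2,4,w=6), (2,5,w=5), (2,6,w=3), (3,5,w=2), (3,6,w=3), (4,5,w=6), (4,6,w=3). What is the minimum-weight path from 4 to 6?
3 (path: 4 -> 6; weights 3 = 3)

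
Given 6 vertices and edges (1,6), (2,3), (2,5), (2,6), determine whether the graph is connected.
No, it has 2 components: {1, 2, 3, 5, 6}, {4}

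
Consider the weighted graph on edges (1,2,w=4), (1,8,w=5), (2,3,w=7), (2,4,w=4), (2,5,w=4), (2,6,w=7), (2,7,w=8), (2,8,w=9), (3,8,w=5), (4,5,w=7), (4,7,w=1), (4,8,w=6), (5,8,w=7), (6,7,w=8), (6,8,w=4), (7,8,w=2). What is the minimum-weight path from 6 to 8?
4 (path: 6 -> 8; weights 4 = 4)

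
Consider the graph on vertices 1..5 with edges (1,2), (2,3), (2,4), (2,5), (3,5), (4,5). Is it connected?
Yes (BFS from 1 visits [1, 2, 3, 4, 5] — all 5 vertices reached)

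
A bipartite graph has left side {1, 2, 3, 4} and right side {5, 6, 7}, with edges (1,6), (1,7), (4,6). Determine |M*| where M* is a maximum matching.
2 (matching: (1,7), (4,6); upper bound min(|L|,|R|) = min(4,3) = 3)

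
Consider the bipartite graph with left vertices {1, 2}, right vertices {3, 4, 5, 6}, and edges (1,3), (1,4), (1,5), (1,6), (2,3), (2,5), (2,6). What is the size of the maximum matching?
2 (matching: (1,6), (2,5); upper bound min(|L|,|R|) = min(2,4) = 2)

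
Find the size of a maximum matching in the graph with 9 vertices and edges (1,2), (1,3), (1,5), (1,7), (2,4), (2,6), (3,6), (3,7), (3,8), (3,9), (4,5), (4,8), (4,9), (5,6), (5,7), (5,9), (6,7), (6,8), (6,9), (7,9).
4 (matching: (2,4), (3,7), (5,9), (6,8); upper bound floor(n/2) = floor(9/2) = 4)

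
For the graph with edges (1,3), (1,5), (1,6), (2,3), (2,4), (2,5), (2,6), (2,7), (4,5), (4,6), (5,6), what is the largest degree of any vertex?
5 (attained at vertex 2)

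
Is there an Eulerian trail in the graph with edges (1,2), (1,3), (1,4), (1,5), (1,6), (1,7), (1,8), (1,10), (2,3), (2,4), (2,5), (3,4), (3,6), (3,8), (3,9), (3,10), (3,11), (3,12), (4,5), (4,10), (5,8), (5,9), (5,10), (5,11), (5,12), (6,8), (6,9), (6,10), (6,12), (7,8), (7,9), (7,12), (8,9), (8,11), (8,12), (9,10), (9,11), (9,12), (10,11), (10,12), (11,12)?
Yes (the graph is connected and exactly 2 vertices have odd degree: {3, 4}; any Eulerian path must start and end at those)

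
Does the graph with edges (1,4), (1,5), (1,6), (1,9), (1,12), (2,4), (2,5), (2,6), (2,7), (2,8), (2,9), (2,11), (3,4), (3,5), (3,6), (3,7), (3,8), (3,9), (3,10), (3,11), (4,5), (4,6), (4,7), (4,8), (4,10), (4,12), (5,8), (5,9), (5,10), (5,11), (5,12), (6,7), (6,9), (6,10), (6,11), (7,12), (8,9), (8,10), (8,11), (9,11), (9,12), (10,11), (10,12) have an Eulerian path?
No (8 vertices have odd degree: {1, 2, 4, 5, 7, 8, 10, 11}; Eulerian path requires 0 or 2)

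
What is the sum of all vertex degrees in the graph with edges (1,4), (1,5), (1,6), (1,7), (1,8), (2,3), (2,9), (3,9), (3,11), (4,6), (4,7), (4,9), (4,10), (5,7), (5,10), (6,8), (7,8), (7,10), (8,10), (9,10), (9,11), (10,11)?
44 (handshake: sum of degrees = 2|E| = 2 x 22 = 44)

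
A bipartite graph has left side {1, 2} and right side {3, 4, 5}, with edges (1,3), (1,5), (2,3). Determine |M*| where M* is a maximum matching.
2 (matching: (1,5), (2,3); upper bound min(|L|,|R|) = min(2,3) = 2)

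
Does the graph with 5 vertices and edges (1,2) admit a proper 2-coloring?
Yes. Partition: {1, 3, 4, 5}, {2}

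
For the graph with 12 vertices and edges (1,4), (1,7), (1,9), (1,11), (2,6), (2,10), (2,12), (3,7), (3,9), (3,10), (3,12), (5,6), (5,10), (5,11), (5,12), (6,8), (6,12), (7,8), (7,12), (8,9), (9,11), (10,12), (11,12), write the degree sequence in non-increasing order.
[7, 4, 4, 4, 4, 4, 4, 4, 4, 3, 3, 1] (degrees: deg(1)=4, deg(2)=3, deg(3)=4, deg(4)=1, deg(5)=4, deg(6)=4, deg(7)=4, deg(8)=3, deg(9)=4, deg(10)=4, deg(11)=4, deg(12)=7)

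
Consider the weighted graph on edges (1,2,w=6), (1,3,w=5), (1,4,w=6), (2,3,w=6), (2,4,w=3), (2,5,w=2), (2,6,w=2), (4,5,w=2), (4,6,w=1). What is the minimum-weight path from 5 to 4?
2 (path: 5 -> 4; weights 2 = 2)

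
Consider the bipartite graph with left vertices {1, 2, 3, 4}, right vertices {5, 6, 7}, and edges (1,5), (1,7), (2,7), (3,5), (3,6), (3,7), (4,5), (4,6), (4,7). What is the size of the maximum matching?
3 (matching: (1,7), (3,6), (4,5); upper bound min(|L|,|R|) = min(4,3) = 3)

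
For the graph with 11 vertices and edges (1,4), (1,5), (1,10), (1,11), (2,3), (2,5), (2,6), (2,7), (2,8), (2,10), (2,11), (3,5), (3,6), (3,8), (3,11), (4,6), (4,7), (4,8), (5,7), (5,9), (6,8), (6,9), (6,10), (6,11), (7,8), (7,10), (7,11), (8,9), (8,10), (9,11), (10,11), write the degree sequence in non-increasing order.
[7, 7, 7, 7, 6, 6, 5, 5, 4, 4, 4] (degrees: deg(1)=4, deg(2)=7, deg(3)=5, deg(4)=4, deg(5)=5, deg(6)=7, deg(7)=6, deg(8)=7, deg(9)=4, deg(10)=6, deg(11)=7)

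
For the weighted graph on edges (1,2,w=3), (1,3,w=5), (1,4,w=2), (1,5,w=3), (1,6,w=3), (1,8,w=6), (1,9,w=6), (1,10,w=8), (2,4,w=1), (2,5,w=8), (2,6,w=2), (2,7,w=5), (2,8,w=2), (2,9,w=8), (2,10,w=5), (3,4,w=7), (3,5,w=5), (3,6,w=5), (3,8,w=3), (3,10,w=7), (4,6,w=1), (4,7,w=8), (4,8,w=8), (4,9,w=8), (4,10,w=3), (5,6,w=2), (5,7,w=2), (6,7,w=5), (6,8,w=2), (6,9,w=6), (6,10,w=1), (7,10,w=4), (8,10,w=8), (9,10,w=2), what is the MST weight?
16 (MST edges: (1,4,w=2), (2,4,w=1), (2,8,w=2), (3,8,w=3), (4,6,w=1), (5,6,w=2), (5,7,w=2), (6,10,w=1), (9,10,w=2); sum of weights 2 + 1 + 2 + 3 + 1 + 2 + 2 + 1 + 2 = 16)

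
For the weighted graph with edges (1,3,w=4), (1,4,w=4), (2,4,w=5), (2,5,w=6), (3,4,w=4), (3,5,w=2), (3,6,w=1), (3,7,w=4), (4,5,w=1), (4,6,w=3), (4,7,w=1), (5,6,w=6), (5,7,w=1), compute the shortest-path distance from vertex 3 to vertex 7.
3 (path: 3 -> 5 -> 7; weights 2 + 1 = 3)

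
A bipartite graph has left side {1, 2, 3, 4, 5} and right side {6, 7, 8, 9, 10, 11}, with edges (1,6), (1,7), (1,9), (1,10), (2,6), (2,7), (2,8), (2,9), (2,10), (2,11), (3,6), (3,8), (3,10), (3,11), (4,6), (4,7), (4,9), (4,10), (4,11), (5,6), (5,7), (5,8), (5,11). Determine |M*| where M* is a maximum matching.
5 (matching: (1,10), (2,11), (3,8), (4,9), (5,7); upper bound min(|L|,|R|) = min(5,6) = 5)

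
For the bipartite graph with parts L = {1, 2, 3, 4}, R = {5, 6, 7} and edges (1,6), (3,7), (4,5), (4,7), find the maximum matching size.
3 (matching: (1,6), (3,7), (4,5); upper bound min(|L|,|R|) = min(4,3) = 3)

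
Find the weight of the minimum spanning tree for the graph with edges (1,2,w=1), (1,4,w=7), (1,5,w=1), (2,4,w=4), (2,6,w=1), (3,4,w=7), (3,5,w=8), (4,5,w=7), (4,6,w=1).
11 (MST edges: (1,2,w=1), (1,5,w=1), (2,6,w=1), (3,4,w=7), (4,6,w=1); sum of weights 1 + 1 + 1 + 7 + 1 = 11)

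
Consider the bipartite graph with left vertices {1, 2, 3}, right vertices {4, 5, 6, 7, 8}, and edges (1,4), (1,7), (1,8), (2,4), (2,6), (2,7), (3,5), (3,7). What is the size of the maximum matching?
3 (matching: (1,8), (2,6), (3,7); upper bound min(|L|,|R|) = min(3,5) = 3)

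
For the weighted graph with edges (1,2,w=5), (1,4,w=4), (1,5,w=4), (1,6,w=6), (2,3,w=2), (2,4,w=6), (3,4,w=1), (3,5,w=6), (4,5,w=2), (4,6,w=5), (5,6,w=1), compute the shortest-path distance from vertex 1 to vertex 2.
5 (path: 1 -> 2; weights 5 = 5)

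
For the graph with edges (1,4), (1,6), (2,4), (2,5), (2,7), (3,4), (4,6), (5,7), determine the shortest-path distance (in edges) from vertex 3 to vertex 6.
2 (path: 3 -> 4 -> 6, 2 edges)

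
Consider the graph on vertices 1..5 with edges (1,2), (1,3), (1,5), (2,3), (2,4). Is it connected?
Yes (BFS from 1 visits [1, 2, 3, 5, 4] — all 5 vertices reached)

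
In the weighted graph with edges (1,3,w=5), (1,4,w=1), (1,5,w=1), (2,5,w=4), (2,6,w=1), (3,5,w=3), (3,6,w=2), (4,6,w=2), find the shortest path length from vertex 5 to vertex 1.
1 (path: 5 -> 1; weights 1 = 1)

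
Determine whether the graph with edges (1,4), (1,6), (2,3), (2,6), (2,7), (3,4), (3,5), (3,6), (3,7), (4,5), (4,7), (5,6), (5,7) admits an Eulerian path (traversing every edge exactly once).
Yes (the graph is connected and exactly 2 vertices have odd degree: {2, 3}; any Eulerian path must start and end at those)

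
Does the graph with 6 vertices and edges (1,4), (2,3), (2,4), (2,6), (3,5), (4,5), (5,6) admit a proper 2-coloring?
Yes. Partition: {1, 2, 5}, {3, 4, 6}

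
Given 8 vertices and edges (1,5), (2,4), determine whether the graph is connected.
No, it has 6 components: {1, 5}, {2, 4}, {3}, {6}, {7}, {8}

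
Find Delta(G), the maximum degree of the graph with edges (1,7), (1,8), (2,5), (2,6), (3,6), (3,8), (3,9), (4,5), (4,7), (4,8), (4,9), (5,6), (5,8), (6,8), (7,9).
5 (attained at vertex 8)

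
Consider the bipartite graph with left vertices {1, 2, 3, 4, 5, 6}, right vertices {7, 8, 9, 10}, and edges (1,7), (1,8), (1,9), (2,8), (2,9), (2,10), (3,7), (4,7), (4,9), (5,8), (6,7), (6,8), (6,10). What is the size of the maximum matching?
4 (matching: (1,9), (2,10), (3,7), (5,8); upper bound min(|L|,|R|) = min(6,4) = 4)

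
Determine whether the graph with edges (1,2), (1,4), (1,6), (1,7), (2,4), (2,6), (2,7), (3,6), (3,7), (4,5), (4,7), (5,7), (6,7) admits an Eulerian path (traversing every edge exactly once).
Yes — and in fact it has an Eulerian circuit (the graph is connected and all 7 vertices have even degree)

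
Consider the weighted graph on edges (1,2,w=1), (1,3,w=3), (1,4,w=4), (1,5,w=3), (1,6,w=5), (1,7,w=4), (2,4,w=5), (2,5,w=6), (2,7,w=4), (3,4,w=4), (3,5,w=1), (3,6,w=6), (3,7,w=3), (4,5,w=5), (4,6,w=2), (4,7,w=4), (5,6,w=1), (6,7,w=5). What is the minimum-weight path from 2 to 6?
5 (path: 2 -> 1 -> 5 -> 6; weights 1 + 3 + 1 = 5)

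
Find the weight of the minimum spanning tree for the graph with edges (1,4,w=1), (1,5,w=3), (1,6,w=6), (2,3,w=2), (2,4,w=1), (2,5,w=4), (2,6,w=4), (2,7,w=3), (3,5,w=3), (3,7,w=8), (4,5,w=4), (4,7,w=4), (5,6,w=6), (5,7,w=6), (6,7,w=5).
14 (MST edges: (1,4,w=1), (1,5,w=3), (2,3,w=2), (2,4,w=1), (2,6,w=4), (2,7,w=3); sum of weights 1 + 3 + 2 + 1 + 4 + 3 = 14)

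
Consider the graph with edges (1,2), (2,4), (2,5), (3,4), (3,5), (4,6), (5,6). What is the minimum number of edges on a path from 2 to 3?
2 (path: 2 -> 4 -> 3, 2 edges)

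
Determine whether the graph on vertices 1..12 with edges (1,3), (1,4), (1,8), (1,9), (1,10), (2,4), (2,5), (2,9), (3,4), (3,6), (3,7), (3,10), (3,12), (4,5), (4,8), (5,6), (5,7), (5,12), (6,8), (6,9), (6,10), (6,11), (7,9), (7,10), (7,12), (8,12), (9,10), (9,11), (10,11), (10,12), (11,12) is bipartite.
No (odd cycle of length 3: 4 -> 1 -> 3 -> 4)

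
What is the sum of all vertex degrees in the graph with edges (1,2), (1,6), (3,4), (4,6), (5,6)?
10 (handshake: sum of degrees = 2|E| = 2 x 5 = 10)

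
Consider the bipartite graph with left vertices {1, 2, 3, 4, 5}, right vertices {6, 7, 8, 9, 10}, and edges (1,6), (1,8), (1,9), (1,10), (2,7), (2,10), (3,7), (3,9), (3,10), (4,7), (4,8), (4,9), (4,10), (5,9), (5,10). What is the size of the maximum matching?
5 (matching: (1,6), (2,7), (3,9), (4,8), (5,10); upper bound min(|L|,|R|) = min(5,5) = 5)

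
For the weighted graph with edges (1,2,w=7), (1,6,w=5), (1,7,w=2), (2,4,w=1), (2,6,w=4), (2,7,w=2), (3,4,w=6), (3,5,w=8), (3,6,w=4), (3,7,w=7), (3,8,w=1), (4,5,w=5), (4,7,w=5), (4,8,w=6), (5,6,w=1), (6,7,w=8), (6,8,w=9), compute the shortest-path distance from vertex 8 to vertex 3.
1 (path: 8 -> 3; weights 1 = 1)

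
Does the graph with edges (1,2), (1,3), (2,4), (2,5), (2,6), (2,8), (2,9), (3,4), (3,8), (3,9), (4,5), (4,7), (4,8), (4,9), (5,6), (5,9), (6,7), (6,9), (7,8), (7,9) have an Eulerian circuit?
Yes (the graph is connected and all 9 vertices have even degree)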